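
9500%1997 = 1512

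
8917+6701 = 15618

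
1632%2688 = 1632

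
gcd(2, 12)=2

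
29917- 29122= 795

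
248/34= 7 + 5/17 = 7.29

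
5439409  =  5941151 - 501742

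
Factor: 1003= 17^1*59^1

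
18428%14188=4240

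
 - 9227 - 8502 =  - 17729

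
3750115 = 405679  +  3344436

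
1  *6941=6941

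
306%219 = 87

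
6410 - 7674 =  - 1264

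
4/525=4/525 = 0.01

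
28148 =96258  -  68110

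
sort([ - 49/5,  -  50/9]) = [ - 49/5, - 50/9 ] 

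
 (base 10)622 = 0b1001101110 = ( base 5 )4442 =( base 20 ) 1B2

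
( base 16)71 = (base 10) 113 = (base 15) 78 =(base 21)58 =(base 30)3N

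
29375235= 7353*3995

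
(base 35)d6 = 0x1cd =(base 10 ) 461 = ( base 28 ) gd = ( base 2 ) 111001101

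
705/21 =33  +  4/7 = 33.57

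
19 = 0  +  19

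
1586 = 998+588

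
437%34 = 29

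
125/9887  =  125/9887 = 0.01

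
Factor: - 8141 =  - 7^1  *  1163^1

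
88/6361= 88/6361 = 0.01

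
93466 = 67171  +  26295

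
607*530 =321710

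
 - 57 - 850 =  - 907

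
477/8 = 477/8  =  59.62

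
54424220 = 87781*620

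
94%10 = 4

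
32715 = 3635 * 9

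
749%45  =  29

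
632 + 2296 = 2928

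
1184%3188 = 1184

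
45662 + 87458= 133120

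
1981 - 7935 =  - 5954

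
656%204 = 44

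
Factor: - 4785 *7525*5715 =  - 3^3*5^4 * 7^1*11^1*29^1*43^1*127^1 = - 205780719375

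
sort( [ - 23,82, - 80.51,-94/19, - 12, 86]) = [ - 80.51,-23, - 12, - 94/19,82, 86]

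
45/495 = 1/11  =  0.09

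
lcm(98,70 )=490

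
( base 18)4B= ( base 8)123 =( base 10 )83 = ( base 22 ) 3H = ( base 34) 2f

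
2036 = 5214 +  - 3178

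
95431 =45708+49723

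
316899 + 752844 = 1069743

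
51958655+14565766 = 66524421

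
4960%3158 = 1802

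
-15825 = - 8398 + -7427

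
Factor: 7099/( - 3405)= - 3^( - 1)*5^ ( - 1) * 31^1*227^( - 1 ) * 229^1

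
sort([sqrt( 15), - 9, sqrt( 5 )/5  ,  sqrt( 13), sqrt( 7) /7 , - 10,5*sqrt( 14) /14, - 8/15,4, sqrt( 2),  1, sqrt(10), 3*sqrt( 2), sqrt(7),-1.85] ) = [ - 10, - 9,- 1.85, - 8/15,sqrt( 7)/7, sqrt( 5 ) /5, 1, 5*sqrt( 14)/14, sqrt(2 ), sqrt( 7), sqrt( 10), sqrt(13),sqrt( 15),4,3 *sqrt( 2 ) ]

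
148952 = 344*433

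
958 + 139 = 1097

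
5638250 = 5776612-138362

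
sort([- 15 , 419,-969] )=[-969,-15,419 ] 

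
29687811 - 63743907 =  - 34056096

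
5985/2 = 5985/2 = 2992.50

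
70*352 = 24640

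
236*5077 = 1198172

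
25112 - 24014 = 1098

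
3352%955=487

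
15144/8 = 1893 = 1893.00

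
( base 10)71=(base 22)35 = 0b1000111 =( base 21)38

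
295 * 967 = 285265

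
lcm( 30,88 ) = 1320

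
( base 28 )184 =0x3f4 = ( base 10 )1012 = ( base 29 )15Q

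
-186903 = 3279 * (  -  57)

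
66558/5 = 66558/5 = 13311.60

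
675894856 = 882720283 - 206825427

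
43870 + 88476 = 132346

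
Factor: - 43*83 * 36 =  - 128484 = -2^2*3^2*43^1  *83^1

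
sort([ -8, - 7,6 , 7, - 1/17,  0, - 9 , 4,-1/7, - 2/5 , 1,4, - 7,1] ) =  [- 9, - 8, - 7, - 7, - 2/5, - 1/7, - 1/17,0,1,1,4,4, 6,  7 ]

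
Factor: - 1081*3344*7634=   -  27595871776 = - 2^5*11^2*19^1*23^1* 47^1*347^1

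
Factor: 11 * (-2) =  - 2^1*11^1 = - 22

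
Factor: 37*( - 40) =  - 1480 = - 2^3*5^1*37^1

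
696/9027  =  232/3009 = 0.08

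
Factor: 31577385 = 3^1*5^1*7^1*311^1  *  967^1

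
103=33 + 70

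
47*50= 2350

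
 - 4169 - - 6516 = 2347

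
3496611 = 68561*51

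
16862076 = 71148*237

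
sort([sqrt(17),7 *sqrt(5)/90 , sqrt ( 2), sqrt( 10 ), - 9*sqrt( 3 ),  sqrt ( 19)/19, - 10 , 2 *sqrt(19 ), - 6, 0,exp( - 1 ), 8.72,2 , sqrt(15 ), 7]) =[ - 9*sqrt(3),-10, - 6, 0, 7*sqrt( 5)/90,sqrt(19) /19, exp( - 1), sqrt( 2),2,sqrt( 10),sqrt(15), sqrt(17), 7, 2 * sqrt( 19), 8.72]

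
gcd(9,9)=9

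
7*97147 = 680029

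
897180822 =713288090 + 183892732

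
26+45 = 71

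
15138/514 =7569/257 = 29.45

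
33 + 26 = 59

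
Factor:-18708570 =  - 2^1*3^5*5^1*7699^1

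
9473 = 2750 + 6723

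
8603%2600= 803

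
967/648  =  967/648 = 1.49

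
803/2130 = 803/2130  =  0.38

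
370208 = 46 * 8048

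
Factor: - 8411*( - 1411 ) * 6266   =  74364392986=2^1*13^2 * 17^1*83^1*241^1*647^1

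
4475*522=2335950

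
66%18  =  12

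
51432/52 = 989+1/13 = 989.08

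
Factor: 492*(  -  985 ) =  - 2^2*3^1*5^1 * 41^1 * 197^1 = -484620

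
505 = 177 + 328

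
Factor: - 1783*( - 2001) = 3567783 = 3^1 * 23^1 * 29^1*1783^1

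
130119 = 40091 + 90028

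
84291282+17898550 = 102189832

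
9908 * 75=743100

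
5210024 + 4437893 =9647917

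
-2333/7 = - 2333/7 = - 333.29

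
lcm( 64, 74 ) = 2368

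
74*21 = 1554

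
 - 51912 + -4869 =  - 56781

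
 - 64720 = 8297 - 73017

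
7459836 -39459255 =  - 31999419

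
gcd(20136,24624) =24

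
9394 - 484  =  8910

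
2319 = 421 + 1898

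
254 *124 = 31496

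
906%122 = 52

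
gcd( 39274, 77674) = 2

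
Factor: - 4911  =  -3^1*1637^1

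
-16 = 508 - 524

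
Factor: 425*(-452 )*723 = -2^2*3^1*5^2* 17^1*113^1*241^1=-138888300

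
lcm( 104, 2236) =4472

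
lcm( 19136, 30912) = 401856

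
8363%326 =213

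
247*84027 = 20754669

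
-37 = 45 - 82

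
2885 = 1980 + 905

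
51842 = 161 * 322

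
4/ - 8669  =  -4/8669 =- 0.00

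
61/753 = 61/753= 0.08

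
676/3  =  225 + 1/3 = 225.33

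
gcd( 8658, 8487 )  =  9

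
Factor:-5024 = -2^5*157^1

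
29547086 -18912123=10634963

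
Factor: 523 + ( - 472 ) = 3^1*17^1 = 51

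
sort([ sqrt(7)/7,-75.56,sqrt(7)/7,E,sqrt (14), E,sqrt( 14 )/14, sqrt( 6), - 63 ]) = [ - 75.56, - 63,sqrt( 14 ) /14,sqrt ( 7) /7,sqrt ( 7)/7,  sqrt( 6 ) , E,E, sqrt( 14 )]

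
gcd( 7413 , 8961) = 3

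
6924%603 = 291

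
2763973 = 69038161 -66274188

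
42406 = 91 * 466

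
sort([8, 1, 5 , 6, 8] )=[ 1,  5, 6,8,8] 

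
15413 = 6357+9056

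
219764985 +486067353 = 705832338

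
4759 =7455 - 2696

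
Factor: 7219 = 7219^1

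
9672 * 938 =9072336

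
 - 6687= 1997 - 8684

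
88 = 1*88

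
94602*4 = 378408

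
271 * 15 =4065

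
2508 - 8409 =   -  5901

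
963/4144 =963/4144 = 0.23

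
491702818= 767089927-275387109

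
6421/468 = 6421/468 = 13.72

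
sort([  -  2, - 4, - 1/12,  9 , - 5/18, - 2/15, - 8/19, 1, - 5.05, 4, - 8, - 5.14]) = [ - 8, - 5.14, - 5.05,  -  4, - 2, - 8/19, - 5/18 , - 2/15, - 1/12, 1, 4,9]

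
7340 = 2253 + 5087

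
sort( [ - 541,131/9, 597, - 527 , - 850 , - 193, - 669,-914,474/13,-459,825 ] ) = [ - 914, - 850 , - 669,-541, - 527, - 459, - 193,  131/9,474/13, 597,  825]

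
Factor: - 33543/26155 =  -3^2*5^( - 1)*3727^1*5231^( - 1 )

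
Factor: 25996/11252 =29^( - 1)*67^1= 67/29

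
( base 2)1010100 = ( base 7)150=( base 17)4G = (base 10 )84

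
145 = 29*5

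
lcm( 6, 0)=0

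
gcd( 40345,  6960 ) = 5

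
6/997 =6/997 = 0.01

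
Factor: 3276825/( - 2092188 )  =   - 1092275/697396 = - 2^( - 2 )*5^2*7^(- 1 )*24907^( - 1 )*43691^1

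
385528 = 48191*8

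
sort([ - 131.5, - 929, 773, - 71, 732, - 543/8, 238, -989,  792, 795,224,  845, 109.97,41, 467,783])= [ - 989, - 929 ,  -  131.5, - 71, - 543/8 , 41,109.97,224,  238,467, 732, 773, 783,792, 795, 845 ]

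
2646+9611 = 12257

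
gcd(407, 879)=1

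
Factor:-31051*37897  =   - 31051^1*37897^1 = - 1176739747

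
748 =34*22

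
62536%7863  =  7495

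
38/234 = 19/117 = 0.16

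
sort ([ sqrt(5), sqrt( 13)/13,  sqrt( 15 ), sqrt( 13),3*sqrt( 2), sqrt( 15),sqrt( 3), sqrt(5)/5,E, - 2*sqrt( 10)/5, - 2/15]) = [ - 2*sqrt( 10)/5,  -  2/15,sqrt( 13)/13, sqrt(5 )/5,sqrt( 3 ) , sqrt( 5), E,sqrt( 13),sqrt ( 15), sqrt(15), 3*sqrt( 2 )]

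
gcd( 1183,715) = 13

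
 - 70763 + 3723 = - 67040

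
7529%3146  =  1237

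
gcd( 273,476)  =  7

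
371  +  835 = 1206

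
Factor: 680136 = 2^3*3^1 * 17^1*1667^1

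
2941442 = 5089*578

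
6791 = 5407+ 1384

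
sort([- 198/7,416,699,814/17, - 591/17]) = [ - 591/17, - 198/7,814/17,416,699] 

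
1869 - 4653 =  - 2784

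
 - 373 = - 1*373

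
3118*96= 299328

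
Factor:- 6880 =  - 2^5*5^1*43^1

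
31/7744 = 31/7744 = 0.00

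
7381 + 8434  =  15815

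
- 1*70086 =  - 70086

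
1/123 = 1/123 = 0.01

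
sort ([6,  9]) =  [ 6, 9] 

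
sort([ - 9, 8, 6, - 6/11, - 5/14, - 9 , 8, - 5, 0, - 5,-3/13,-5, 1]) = [ - 9,  -  9, - 5,-5, - 5, - 6/11 , - 5/14, - 3/13,0, 1,6,8, 8]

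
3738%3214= 524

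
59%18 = 5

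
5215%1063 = 963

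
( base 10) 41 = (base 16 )29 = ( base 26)1F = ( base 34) 17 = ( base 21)1k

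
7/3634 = 7/3634 = 0.00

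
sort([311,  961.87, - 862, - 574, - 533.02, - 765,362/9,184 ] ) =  [-862, - 765,  -  574, - 533.02,362/9,184, 311,  961.87] 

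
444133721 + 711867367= 1156001088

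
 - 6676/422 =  - 16+ 38/211=-15.82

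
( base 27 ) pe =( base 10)689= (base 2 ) 1010110001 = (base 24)14H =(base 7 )2003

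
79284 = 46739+32545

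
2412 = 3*804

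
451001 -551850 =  - 100849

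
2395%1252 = 1143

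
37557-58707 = -21150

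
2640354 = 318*8303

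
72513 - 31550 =40963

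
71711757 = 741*96777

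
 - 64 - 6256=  - 6320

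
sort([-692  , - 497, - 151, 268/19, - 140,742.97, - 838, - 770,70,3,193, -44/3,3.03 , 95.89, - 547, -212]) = [ - 838, - 770, - 692, - 547,  -  497 , - 212,-151, - 140, - 44/3, 3, 3.03,268/19, 70,95.89 , 193,742.97 ]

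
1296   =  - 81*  ( - 16)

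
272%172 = 100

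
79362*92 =7301304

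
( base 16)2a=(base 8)52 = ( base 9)46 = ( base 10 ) 42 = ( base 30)1C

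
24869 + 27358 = 52227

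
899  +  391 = 1290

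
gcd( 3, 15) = 3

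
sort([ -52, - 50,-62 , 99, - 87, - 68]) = [ - 87 , - 68, - 62, - 52, - 50,99 ]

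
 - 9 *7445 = -67005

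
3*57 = 171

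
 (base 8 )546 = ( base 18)11G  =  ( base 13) 217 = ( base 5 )2413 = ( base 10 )358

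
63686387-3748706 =59937681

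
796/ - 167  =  -796/167  =  - 4.77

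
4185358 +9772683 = 13958041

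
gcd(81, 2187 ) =81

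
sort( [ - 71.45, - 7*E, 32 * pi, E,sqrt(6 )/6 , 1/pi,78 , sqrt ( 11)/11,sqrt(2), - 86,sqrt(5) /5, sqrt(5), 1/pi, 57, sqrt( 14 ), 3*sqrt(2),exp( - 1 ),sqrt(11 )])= [ - 86, - 71.45, - 7*E,sqrt(11 ) /11 , 1/pi,1/pi, exp( - 1 ),sqrt( 6) /6,sqrt(5 )/5, sqrt ( 2), sqrt( 5),E,sqrt( 11),sqrt( 14 ),3*sqrt(2),57, 78,32 *pi]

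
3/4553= 3/4553 = 0.00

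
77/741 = 77/741 = 0.10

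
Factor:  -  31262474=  - 2^1 * 23^1*53^1*12823^1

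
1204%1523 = 1204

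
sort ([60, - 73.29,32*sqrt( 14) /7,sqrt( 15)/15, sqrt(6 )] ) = [-73.29,sqrt( 15 ) /15,sqrt( 6 ), 32*sqrt ( 14)/7, 60]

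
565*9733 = 5499145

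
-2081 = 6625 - 8706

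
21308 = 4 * 5327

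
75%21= 12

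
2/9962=1/4981 =0.00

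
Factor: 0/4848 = 0 = 0^1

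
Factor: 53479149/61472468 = 2^( - 2 )*3^1*23^ (  -  1) *2063^1*8641^1*668179^( - 1 ) 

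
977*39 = 38103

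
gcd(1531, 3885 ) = 1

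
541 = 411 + 130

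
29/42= 29/42 = 0.69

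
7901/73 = 7901/73  =  108.23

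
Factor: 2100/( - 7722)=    - 2^1*3^( - 2) *5^2*7^1*11^( - 1 )*13^( - 1 )  =  - 350/1287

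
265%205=60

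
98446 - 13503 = 84943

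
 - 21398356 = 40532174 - 61930530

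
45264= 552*82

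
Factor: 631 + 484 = 5^1*223^1 = 1115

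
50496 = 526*96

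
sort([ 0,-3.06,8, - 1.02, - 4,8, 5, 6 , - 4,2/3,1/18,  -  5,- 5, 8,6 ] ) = [  -  5 , - 5, - 4,-4, - 3.06, - 1.02,0,1/18,2/3,5,6,6,8,8,8]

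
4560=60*76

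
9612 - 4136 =5476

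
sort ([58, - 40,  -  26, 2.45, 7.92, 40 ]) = [ - 40,- 26,2.45, 7.92,40,58]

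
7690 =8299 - 609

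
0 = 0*4260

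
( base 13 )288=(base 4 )13002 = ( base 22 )ka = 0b111000010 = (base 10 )450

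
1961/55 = 35 + 36/55 = 35.65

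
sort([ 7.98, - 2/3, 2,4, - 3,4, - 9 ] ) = [ - 9, - 3, - 2/3, 2,4,4, 7.98 ] 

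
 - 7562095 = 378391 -7940486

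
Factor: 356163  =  3^1 * 227^1*523^1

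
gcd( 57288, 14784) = 1848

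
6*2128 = 12768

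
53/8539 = 53/8539 = 0.01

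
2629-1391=1238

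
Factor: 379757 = 7^1* 54251^1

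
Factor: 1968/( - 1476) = - 4/3  =  - 2^2*3^( - 1)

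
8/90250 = 4/45125 = 0.00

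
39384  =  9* 4376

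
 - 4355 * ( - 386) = 1681030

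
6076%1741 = 853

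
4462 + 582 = 5044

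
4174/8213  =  4174/8213 =0.51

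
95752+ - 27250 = 68502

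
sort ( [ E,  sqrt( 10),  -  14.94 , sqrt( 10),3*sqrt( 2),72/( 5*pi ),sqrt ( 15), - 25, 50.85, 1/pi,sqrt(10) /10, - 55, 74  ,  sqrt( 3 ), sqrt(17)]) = [ - 55, - 25, - 14.94, sqrt (10)/10, 1/pi,sqrt( 3 ),  E, sqrt(10),sqrt( 10),sqrt( 15), sqrt( 17),3 * sqrt( 2 ),72/(5*pi ), 50.85,74]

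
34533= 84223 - 49690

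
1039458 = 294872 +744586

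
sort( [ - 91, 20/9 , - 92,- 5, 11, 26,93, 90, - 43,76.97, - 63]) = [ - 92,-91 ,-63, - 43  , - 5,20/9, 11, 26, 76.97, 90, 93 ]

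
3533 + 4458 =7991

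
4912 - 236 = 4676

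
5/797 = 5/797 = 0.01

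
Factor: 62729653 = 7^2*461^1*2777^1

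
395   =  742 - 347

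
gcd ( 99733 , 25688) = 1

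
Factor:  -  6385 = -5^1*1277^1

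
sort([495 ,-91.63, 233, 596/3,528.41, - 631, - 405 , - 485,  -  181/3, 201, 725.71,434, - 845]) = [-845 , - 631,-485,  -  405, - 91.63,-181/3,596/3, 201, 233, 434, 495, 528.41 , 725.71 ] 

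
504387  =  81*6227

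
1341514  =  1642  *817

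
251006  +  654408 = 905414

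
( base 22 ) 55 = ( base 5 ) 430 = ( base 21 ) 5A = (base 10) 115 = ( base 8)163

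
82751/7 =11821 + 4/7 =11821.57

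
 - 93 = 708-801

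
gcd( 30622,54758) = 2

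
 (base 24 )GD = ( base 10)397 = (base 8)615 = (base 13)247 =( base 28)e5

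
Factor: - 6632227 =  - 7^1*17^1 * 55733^1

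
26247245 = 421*62345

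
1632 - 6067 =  - 4435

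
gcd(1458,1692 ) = 18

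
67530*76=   5132280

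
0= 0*320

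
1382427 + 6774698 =8157125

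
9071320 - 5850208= 3221112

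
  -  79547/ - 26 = 6119/2 = 3059.50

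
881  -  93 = 788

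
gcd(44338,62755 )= 7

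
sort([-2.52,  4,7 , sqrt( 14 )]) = [ - 2.52 , sqrt(14),4 , 7]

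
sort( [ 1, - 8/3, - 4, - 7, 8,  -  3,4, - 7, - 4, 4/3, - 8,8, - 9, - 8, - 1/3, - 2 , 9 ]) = [ - 9, - 8, - 8 , - 7 , - 7, - 4, - 4, - 3, - 8/3, - 2, - 1/3, 1, 4/3,4, 8,8,9 ]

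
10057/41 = 245 + 12/41  =  245.29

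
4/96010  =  2/48005 = 0.00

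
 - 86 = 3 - 89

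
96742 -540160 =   -  443418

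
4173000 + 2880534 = 7053534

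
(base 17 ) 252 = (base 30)m5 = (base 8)1231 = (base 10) 665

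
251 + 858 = 1109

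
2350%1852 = 498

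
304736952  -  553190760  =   - 248453808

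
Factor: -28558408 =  - 2^3*379^1*9419^1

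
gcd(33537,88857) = 3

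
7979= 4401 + 3578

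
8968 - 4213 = 4755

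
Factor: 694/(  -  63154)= - 1/91 = - 7^( - 1 )*13^(-1)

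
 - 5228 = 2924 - 8152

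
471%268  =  203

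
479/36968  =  479/36968=0.01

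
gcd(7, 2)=1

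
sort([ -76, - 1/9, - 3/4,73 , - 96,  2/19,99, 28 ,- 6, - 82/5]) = [ - 96, - 76, - 82/5, - 6, - 3/4 ,-1/9,2/19, 28,73, 99]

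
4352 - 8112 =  - 3760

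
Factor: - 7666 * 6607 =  - 2^1*3833^1 * 6607^1 = - 50649262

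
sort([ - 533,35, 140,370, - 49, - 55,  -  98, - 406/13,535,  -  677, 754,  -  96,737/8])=[ - 677,-533, - 98, - 96, - 55, - 49 , - 406/13,35,  737/8, 140, 370,535,754 ]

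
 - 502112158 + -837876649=  -  1339988807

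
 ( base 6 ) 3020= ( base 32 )kk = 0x294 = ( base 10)660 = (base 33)k0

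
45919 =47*977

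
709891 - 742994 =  - 33103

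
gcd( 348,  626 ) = 2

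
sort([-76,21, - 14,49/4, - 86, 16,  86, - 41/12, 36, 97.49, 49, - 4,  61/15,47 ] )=[-86,  -  76, - 14, -4, - 41/12, 61/15, 49/4,16,21,  36,47 , 49, 86,  97.49 ] 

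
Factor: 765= 3^2*5^1*17^1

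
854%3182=854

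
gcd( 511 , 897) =1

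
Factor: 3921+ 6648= 10569 = 3^1 * 13^1*271^1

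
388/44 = 8+9/11  =  8.82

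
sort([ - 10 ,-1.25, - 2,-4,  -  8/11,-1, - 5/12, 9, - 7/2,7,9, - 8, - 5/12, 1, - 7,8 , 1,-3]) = [-10,-8,  -  7,  -  4, - 7/2, - 3, - 2, - 1.25,-1,- 8/11, - 5/12, - 5/12, 1,1, 7,  8,9 , 9]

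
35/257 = 35/257 = 0.14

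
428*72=30816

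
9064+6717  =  15781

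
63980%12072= 3620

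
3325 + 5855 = 9180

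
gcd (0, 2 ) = 2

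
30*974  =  29220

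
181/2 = 90 + 1/2 = 90.50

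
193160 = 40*4829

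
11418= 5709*2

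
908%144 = 44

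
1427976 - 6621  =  1421355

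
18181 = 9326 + 8855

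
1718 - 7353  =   - 5635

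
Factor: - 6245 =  - 5^1*1249^1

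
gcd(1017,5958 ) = 9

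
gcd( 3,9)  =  3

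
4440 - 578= 3862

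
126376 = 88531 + 37845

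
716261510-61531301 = 654730209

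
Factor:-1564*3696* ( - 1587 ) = 9173723328 = 2^6*3^2*7^1*11^1*17^1 * 23^3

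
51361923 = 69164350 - 17802427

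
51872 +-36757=15115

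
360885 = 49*7365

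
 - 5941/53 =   -  113  +  48/53 = -  112.09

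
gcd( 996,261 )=3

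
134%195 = 134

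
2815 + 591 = 3406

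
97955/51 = 1920 + 35/51 = 1920.69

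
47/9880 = 47/9880 = 0.00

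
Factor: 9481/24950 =19/50 = 2^( - 1 )* 5^( -2)*19^1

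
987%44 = 19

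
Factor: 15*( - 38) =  - 2^1*3^1*5^1*19^1= - 570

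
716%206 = 98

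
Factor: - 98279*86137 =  - 8465458223 = - 23^1*4273^1*86137^1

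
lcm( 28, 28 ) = 28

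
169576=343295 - 173719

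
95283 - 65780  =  29503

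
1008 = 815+193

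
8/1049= 8/1049 = 0.01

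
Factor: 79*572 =45188 = 2^2*11^1*13^1*79^1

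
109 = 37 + 72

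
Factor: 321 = 3^1*107^1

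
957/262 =957/262 = 3.65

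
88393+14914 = 103307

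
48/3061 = 48/3061 = 0.02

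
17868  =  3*5956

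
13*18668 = 242684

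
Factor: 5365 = 5^1*29^1*37^1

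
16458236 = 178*92462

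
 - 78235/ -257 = 304 + 107/257=304.42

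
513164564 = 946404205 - 433239641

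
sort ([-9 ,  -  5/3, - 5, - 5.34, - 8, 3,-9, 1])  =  [-9,  -  9,-8,-5.34, - 5,  -  5/3,1,3]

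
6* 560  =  3360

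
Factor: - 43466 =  - 2^1*103^1 * 211^1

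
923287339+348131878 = 1271419217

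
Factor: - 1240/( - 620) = 2^1 = 2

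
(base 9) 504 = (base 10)409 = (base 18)14D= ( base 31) d6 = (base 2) 110011001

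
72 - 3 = 69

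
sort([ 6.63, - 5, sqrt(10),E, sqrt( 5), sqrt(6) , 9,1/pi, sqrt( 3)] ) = [  -  5 , 1/pi, sqrt(3),sqrt( 5) , sqrt( 6), E, sqrt( 10 ), 6.63,9]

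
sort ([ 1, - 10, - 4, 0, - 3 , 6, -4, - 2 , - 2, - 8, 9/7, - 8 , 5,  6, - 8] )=[ - 10, - 8,-8, - 8, - 4, - 4, - 3,- 2, - 2, 0,  1 , 9/7,  5, 6, 6 ] 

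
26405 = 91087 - 64682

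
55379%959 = 716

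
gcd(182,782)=2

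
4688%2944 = 1744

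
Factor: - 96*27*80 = -207360  =  - 2^9*3^4 * 5^1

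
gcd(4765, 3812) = 953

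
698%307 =84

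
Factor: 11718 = 2^1*3^3*7^1*31^1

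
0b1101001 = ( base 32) 39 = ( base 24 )49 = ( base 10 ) 105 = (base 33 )36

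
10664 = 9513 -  - 1151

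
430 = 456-26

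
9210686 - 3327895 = 5882791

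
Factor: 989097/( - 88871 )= -3^1 * 181^( - 1)*487^1*491^ ( - 1)  *  677^1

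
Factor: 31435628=2^2*7^1*1122701^1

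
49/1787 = 49/1787= 0.03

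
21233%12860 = 8373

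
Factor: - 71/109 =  - 71^1 * 109^ ( - 1 )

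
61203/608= 100 + 403/608= 100.66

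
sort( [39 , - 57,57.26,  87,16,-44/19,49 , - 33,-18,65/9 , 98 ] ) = [ - 57, - 33,  -  18, - 44/19, 65/9 , 16, 39, 49, 57.26,87 , 98] 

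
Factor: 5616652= 2^2*1404163^1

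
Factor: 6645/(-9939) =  - 2215/3313 = -5^1*443^1 * 3313^( - 1) 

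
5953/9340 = 5953/9340=0.64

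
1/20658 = 1/20658 = 0.00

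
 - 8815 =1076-9891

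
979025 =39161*25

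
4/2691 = 4/2691 = 0.00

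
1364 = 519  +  845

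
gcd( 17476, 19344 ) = 4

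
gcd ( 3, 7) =1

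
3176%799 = 779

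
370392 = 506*732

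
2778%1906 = 872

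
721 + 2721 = 3442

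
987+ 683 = 1670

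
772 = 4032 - 3260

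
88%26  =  10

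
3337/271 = 12 + 85/271  =  12.31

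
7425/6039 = 75/61 = 1.23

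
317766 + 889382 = 1207148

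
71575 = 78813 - 7238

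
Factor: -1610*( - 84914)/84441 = 2^2*3^( - 1 )*5^1 * 23^1*4021^ (  -  1)*42457^1 = 19530220/12063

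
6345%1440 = 585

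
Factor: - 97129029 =  -  3^1*67^1*483229^1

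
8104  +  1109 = 9213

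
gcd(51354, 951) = 951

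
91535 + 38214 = 129749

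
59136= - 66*( - 896 ) 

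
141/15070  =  141/15070 = 0.01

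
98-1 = 97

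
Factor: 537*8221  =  4414677 = 3^1*179^1*8221^1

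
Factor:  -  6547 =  - 6547^1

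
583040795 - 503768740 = 79272055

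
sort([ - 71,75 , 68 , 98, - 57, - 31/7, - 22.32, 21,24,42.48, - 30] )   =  [ - 71, - 57, - 30, - 22.32, - 31/7,  21,24,42.48, 68, 75, 98 ] 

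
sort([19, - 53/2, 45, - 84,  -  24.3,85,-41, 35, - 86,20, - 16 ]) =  [ - 86, - 84, - 41, - 53/2 , - 24.3, - 16,19,20,35 , 45,85 ] 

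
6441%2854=733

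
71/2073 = 71/2073 = 0.03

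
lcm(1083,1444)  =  4332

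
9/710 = 9/710 = 0.01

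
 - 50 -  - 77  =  27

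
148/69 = 148/69 =2.14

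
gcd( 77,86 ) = 1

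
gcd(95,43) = 1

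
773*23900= 18474700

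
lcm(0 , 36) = 0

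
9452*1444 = 13648688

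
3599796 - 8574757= - 4974961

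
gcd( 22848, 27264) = 192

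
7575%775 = 600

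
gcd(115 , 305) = 5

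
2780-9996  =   - 7216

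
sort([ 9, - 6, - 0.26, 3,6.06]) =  [ - 6 , - 0.26 , 3, 6.06, 9 ] 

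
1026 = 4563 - 3537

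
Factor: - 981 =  - 3^2*109^1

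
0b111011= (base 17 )38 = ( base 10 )59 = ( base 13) 47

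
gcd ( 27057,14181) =87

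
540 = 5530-4990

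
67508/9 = 67508/9  =  7500.89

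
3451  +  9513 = 12964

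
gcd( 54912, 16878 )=6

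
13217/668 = 13217/668= 19.79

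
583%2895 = 583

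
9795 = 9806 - 11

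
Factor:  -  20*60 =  - 2^4*3^1*5^2 = - 1200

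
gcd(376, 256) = 8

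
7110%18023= 7110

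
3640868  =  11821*308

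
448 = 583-135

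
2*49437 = 98874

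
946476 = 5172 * 183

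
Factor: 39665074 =2^1 * 19832537^1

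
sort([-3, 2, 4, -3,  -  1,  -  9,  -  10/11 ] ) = [ - 9, - 3, - 3, - 1,-10/11, 2,4 ] 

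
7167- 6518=649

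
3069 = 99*31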